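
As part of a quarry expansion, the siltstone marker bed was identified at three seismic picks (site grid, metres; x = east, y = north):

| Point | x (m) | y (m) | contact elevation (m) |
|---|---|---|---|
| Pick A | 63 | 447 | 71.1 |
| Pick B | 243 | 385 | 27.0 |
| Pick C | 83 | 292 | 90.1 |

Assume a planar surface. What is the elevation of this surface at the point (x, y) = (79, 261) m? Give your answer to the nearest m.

Let the plane be z = a·x + b·y + c.
Pick B−Pick A: 180a − 62b = −44.1;  Pick C−Pick A: 20a − 155b = 19.
Solving gives a = −0.30058, b = −0.16137.
Then c = 71.1 − a·63 − b·447 = 162.17.
At (79, 261): z = −23.7 − 42.1 + 162.17 = 96.3 m.

96 m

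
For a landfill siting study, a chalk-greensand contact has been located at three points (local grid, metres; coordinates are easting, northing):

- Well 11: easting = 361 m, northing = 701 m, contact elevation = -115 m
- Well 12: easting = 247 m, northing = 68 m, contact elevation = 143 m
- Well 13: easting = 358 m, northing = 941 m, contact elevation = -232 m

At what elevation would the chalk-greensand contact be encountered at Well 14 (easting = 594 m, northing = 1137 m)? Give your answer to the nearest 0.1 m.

-228.6 m

Let the plane be z = a·easting + b·northing + c.
Well 12−Well 11: −114a − 633b = 258;  Well 13−Well 11: −3a + 240b = −117.
Solving gives a = 0.414949, b = −0.482313.
Then c = -115 − a·361 − b·701 = 73.30.
At (594, 1137): z = 246.5 − 548.4 + 73.30 = -228.6 m.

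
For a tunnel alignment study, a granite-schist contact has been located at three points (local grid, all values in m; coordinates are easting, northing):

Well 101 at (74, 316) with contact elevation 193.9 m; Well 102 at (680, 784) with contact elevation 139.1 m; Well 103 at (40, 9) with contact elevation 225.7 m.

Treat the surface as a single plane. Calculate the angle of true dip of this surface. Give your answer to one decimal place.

Let the plane be z = a·easting + b·northing + c.
Well 102−Well 101: 606a + 468b = −54.8;  Well 103−Well 101: −34a − 307b = 31.8.
Solving gives a = −0.01141, b = −0.10232.
Gradient magnitude |∇z| = √(a² + b²) = √(0.00013 + 0.01047) = 0.10295.
True dip = arctan(0.10295) = 5.9°, dipping toward N (azimuth ≈ 006°).

5.9°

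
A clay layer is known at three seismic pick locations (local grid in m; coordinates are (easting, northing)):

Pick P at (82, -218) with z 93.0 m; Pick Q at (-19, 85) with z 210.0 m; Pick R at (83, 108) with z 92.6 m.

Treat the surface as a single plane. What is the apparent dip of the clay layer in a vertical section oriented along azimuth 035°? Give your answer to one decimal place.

33.4°

Two edge vectors: Pick P→Pick Q = (-101, 303, 117), Pick P→Pick R = (1, 326, -0.4).
Normal n = (Pick P→Pick Q) × (Pick P→Pick R) = (-38263.2, 76.6, -33229).
So ∂z/∂E = −n_x/n_z = −1.15150 and ∂z/∂N = −n_y/n_z = 0.00231.
Unit vector along 035° is (sin 35°, cos 35°) = (0.5736, 0.8192).
Slope in that direction = a·(0.5736) + b·(0.8192) = −0.65859.
Apparent dip = arctan|0.65859| = 33.4° (true dip is 49.0°, so apparent ≤ true as expected).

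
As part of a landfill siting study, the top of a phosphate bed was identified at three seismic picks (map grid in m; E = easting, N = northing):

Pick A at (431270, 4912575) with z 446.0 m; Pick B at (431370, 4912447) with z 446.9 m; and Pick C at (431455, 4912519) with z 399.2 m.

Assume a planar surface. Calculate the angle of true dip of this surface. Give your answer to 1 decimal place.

Let the plane be z = a·E + b·N + c.
Pick B−Pick A: 100a − 128b = 0.9;  Pick C−Pick A: 185a − 56b = −46.8.
Solving gives a = −0.33412, b = −0.26806.
Gradient magnitude |∇z| = √(a² + b²) = √(0.11163 + 0.07186) = 0.42836.
True dip = arctan(0.42836) = 23.2°, dipping toward NE (azimuth ≈ 051°).

23.2°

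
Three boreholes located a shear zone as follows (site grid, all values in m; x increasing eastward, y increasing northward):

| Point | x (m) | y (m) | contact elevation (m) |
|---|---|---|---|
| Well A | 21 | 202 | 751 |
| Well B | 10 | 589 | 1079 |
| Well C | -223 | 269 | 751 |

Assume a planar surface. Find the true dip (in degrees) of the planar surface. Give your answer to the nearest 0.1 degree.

Let the plane be z = a·x + b·y + c.
Well B−Well A: −11a + 387b = 328;  Well C−Well A: −244a + 67b = 0.
Solving gives a = 0.23456, b = 0.85421.
Gradient magnitude |∇z| = √(a² + b²) = √(0.05502 + 0.72968) = 0.88583.
True dip = arctan(0.88583) = 41.5°, dipping toward SSW (azimuth ≈ 195°).

41.5°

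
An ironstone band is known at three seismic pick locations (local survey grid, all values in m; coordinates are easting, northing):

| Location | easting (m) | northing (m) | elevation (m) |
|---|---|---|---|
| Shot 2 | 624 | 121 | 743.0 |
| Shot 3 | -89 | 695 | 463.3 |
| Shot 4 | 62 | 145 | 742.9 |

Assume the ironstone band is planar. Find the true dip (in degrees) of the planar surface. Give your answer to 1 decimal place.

27.2°

Two edge vectors: Shot 2→Shot 3 = (-713, 574, -279.7), Shot 2→Shot 4 = (-562, 24, -0.1).
Normal n = (Shot 2→Shot 3) × (Shot 2→Shot 4) = (6655.4, 157120.1, 305476).
So ∂z/∂easting = −n_x/n_z = −0.02179 and ∂z/∂northing = −n_y/n_z = −0.51435.
Gradient magnitude |∇z| = √(a² + b²) = √(0.00047 + 0.26455) = 0.51481.
True dip = arctan(0.51481) = 27.2°, dipping toward N (azimuth ≈ 002°).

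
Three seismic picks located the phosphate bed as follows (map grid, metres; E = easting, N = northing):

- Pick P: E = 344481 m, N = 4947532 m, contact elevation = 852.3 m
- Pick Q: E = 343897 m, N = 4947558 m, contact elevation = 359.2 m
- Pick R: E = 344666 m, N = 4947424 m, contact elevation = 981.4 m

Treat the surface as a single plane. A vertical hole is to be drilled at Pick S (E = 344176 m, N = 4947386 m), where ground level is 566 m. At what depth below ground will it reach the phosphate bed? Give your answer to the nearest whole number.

15 m

Let the plane be z = a·E + b·N + c.
Pick Q−Pick P: −584a + 26b = −493.1;  Pick R−Pick P: 185a − 108b = 129.1.
Solving gives a = 0.85644502, b = 0.27168824.
Then c = 852.3 − a·344481 − b·4947532 = −1638362.98.
At (344176, 4947386): z_contact = 294767.8 + 1344146.6 − 1638362.98 = 551.4 m.
Depth below ground = 566 − 551.4 = 15 m.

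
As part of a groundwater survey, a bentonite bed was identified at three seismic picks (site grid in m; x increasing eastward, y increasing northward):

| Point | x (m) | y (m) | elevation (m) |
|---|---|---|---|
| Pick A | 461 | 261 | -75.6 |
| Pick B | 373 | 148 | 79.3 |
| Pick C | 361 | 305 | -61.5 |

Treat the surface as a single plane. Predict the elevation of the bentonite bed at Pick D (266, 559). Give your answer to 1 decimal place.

-247.4 m

Two edge vectors: Pick A→Pick B = (-88, -113, 154.9), Pick A→Pick C = (-100, 44, 14.1).
Normal n = (Pick A→Pick B) × (Pick A→Pick C) = (-8408.9, -14249.2, -15172).
So ∂z/∂x = −n_x/n_z = −0.55424 and ∂z/∂y = −n_y/n_z = −0.93918.
Intercept c from Pick A: -75.6 + 255.50 + 245.13 = 425.03.
At (266, 559): z = −147.4 − 525.0 + 425.03 = -247.4 m.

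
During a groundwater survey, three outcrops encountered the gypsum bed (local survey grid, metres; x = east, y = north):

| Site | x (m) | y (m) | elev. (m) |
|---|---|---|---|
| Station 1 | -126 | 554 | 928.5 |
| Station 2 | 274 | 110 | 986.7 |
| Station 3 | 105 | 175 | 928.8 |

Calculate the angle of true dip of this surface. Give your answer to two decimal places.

Let the plane be z = a·x + b·y + c.
Station 2−Station 1: 400a − 444b = 58.2;  Station 3−Station 1: 231a − 379b = 0.3.
Solving gives a = 0.44711, b = 0.27172.
Gradient magnitude |∇z| = √(a² + b²) = √(0.19991 + 0.07383) = 0.52320.
True dip = arctan(0.52320) = 27.62°, dipping toward WSW (azimuth ≈ 239°).

27.62°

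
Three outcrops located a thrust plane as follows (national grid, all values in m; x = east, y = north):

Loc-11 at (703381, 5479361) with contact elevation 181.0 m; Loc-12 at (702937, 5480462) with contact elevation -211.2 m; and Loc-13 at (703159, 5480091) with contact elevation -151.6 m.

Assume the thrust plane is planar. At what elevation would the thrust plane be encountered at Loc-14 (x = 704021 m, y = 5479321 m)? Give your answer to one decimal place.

Two edge vectors: Loc-11→Loc-12 = (-444, 1101, -392.2), Loc-11→Loc-13 = (-222, 730, -332.6).
Normal n = (Loc-11→Loc-12) × (Loc-11→Loc-13) = (-79886.6, -60606, -79698).
So ∂z/∂x = −n_x/n_z = −1.002366433 and ∂z/∂y = −n_y/n_z = −0.760445682.
Intercept c from Loc-11: 181 + 705045.50 + 4166756.42 = 4871982.92.
At (704021, 5479321): z = −705687.0 − 4166726.0 + 4871982.92 = -430.1 m.

-430.1 m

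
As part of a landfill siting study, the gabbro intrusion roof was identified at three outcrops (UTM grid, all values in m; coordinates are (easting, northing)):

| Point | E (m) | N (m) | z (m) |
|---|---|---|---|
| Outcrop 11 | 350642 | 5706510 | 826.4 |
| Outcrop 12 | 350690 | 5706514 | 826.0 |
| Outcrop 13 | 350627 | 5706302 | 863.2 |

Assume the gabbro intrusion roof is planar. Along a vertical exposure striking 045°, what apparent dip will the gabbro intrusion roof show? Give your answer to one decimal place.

6.9°

Let the plane be z = a·E + b·N + c.
Outcrop 12−Outcrop 11: 48a + 4b = −0.4;  Outcrop 13−Outcrop 11: −15a − 208b = 36.8.
Solving gives a = 0.00645, b = −0.17739.
Unit vector along 045° is (sin 45°, cos 45°) = (0.7071, 0.7071).
Slope in that direction = a·(0.7071) + b·(0.7071) = −0.12087.
Apparent dip = arctan|0.12087| = 6.9° (true dip is 10.1°, so apparent ≤ true as expected).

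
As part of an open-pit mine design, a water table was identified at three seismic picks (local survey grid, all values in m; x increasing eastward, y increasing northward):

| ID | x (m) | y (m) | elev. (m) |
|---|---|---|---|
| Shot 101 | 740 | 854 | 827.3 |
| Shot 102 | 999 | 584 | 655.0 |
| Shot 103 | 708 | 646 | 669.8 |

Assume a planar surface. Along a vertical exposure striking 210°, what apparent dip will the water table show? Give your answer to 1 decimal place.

Two edge vectors: Shot 101→Shot 102 = (259, -270, -172.3), Shot 101→Shot 103 = (-32, -208, -157.5).
Normal n = (Shot 101→Shot 102) × (Shot 101→Shot 103) = (6686.6, 46306.1, -62512).
So ∂z/∂x = −n_x/n_z = 0.10697 and ∂z/∂y = −n_y/n_z = 0.74076.
Unit vector along 210° is (sin 210°, cos 210°) = (-0.5000, -0.8660).
Slope in that direction = a·(-0.5000) + b·(-0.8660) = −0.69500.
Apparent dip = arctan|0.69500| = 34.8° (true dip is 36.8°, so apparent ≤ true as expected).

34.8°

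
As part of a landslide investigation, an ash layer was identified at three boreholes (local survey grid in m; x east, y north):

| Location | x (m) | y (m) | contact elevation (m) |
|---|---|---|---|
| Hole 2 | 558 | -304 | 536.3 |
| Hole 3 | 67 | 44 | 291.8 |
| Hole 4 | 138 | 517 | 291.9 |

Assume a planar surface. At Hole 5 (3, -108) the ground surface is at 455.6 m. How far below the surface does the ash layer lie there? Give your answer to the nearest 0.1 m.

Let the plane be z = a·x + b·y + c.
Hole 3−Hole 2: −491a + 348b = −244.5;  Hole 4−Hole 2: −420a + 821b = −244.4.
Solving gives a = 0.45022, b = −0.06737.
Then c = 536.3 − a·558 − b·-304 = 264.60.
At (3, -108): z_contact = 1.35 + 7.28 + 264.60 = 273.23 m.
Depth below ground = 455.6 − 273.23 = 182.4 m.

182.4 m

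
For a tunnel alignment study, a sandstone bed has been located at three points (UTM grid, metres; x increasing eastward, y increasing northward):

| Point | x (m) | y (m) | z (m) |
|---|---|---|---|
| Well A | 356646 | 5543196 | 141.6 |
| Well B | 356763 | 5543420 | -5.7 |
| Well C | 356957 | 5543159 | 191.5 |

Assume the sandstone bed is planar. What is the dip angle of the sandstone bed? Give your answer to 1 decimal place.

35.1°

Two edge vectors: Well A→Well B = (117, 224, -147.3), Well A→Well C = (311, -37, 49.9).
Normal n = (Well A→Well B) × (Well A→Well C) = (5727.5, -51648.6, -73993).
So ∂z/∂x = −n_x/n_z = 0.07741 and ∂z/∂y = −n_y/n_z = −0.69802.
Gradient magnitude |∇z| = √(a² + b²) = √(0.00599 + 0.48723) = 0.70230.
True dip = arctan(0.70230) = 35.1°, dipping toward N (azimuth ≈ 354°).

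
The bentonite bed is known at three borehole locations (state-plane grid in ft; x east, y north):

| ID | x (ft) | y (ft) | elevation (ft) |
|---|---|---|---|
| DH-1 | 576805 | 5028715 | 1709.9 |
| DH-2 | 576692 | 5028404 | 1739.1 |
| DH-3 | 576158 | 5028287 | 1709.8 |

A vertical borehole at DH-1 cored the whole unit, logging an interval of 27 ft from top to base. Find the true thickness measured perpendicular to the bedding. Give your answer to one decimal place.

26.7 ft

Two edge vectors: DH-1→DH-2 = (-113, -311, 29.2), DH-1→DH-3 = (-647, -428, -0.1).
Normal n = (DH-1→DH-2) × (DH-1→DH-3) = (12528.7, -18903.7, -152853).
So ∂z/∂x = −n_x/n_z = 0.08197 and ∂z/∂y = −n_y/n_z = −0.12367.
|∇z| = √(a²+b²) = 0.14837, so dip δ = arctan(0.14837) = 8.44°.
True thickness = vertical thickness × cos δ = 27 × cos 8.44° = 26.7 ft.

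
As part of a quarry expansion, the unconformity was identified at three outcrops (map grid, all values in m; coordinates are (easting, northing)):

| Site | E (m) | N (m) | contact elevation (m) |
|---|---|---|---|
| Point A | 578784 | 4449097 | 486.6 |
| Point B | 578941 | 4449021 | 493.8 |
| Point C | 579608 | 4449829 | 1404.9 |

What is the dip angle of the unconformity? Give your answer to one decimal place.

41.5°

Let the plane be z = a·E + b·N + c.
Point B−Point A: 157a − 76b = 7.2;  Point C−Point A: 824a + 732b = 918.3.
Solving gives a = 0.42277, b = 0.77861.
Gradient magnitude |∇z| = √(a² + b²) = √(0.17873 + 0.60623) = 0.88598.
True dip = arctan(0.88598) = 41.5°, dipping toward SSW (azimuth ≈ 209°).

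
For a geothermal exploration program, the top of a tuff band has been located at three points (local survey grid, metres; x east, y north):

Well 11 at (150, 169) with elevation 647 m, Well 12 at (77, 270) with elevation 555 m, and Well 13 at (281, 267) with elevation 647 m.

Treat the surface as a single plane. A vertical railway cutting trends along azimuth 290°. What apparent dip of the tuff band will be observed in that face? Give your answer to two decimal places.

Let the plane be z = a·x + b·y + c.
Well 12−Well 11: −73a + 101b = −92;  Well 13−Well 11: 131a + 98b = 0.
Solving gives a = 0.44229, b = −0.59122.
Unit vector along 290° is (sin 290°, cos 290°) = (-0.9397, 0.3420).
Slope in that direction = a·(-0.9397) + b·(0.3420) = −0.61782.
Apparent dip = arctan|0.61782| = 31.71° (true dip is 36.4°, so apparent ≤ true as expected).

31.71°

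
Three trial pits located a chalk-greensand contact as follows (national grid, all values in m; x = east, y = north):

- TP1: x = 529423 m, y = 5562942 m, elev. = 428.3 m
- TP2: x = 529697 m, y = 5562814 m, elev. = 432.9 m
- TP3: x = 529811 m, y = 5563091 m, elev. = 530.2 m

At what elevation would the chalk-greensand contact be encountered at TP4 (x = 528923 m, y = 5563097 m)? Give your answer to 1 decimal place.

Two edge vectors: TP1→TP2 = (274, -128, 4.6), TP1→TP3 = (388, 149, 101.9).
Normal n = (TP1→TP2) × (TP1→TP3) = (-13728.6, -26135.8, 90490).
So ∂z/∂x = −n_x/n_z = 0.151714002 and ∂z/∂y = −n_y/n_z = 0.288825285.
Intercept c from TP1: 428.3 − 80320.88 − 1606718.31 = −1686610.89.
At (528923, 5563097): z = 80245.0 + 1606763.1 − 1686610.89 = 397.2 m.

397.2 m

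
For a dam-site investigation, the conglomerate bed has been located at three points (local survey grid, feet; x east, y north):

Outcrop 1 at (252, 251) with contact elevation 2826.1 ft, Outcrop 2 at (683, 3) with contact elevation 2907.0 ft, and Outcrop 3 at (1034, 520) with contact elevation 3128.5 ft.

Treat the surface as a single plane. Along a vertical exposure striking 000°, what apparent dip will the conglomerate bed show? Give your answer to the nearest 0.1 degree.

Let the plane be z = a·x + b·y + c.
Outcrop 2−Outcrop 1: 431a − 248b = 80.9;  Outcrop 3−Outcrop 1: 782a + 269b = 302.4.
Solving gives a = 0.31225, b = 0.21644.
Unit vector along 000° is (sin 0°, cos 0°) = (0.0000, 1.0000).
Slope in that direction = a·(0.0000) + b·(1.0000) = 0.21644.
Apparent dip = arctan|0.21644| = 12.2° (true dip is 20.8°, so apparent ≤ true as expected).

12.2°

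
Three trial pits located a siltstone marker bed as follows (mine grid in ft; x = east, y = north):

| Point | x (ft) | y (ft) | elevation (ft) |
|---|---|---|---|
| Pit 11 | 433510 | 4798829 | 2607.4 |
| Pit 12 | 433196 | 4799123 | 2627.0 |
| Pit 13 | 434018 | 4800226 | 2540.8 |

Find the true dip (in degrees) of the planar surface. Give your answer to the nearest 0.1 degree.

Two edge vectors: Pit 11→Pit 12 = (-314, 294, 19.6), Pit 11→Pit 13 = (508, 1397, -66.6).
Normal n = (Pit 11→Pit 12) × (Pit 11→Pit 13) = (-46961.6, -10955.6, -588010).
So ∂z/∂x = −n_x/n_z = −0.07987 and ∂z/∂y = −n_y/n_z = −0.01863.
Gradient magnitude |∇z| = √(a² + b²) = √(0.00638 + 0.00035) = 0.08201.
True dip = arctan(0.08201) = 4.7°, dipping toward ENE (azimuth ≈ 077°).

4.7°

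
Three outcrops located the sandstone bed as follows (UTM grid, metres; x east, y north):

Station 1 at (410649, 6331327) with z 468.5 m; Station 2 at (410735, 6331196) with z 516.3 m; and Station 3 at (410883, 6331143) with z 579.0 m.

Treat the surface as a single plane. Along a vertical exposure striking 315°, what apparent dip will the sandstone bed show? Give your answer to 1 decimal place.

Let the plane be z = a·x + b·y + c.
Station 2−Station 1: 86a − 131b = 47.8;  Station 3−Station 1: 234a − 184b = 110.5.
Solving gives a = 0.38303, b = −0.11343.
Unit vector along 315° is (sin 315°, cos 315°) = (-0.7071, 0.7071).
Slope in that direction = a·(-0.7071) + b·(0.7071) = −0.35105.
Apparent dip = arctan|0.35105| = 19.3° (true dip is 21.8°, so apparent ≤ true as expected).

19.3°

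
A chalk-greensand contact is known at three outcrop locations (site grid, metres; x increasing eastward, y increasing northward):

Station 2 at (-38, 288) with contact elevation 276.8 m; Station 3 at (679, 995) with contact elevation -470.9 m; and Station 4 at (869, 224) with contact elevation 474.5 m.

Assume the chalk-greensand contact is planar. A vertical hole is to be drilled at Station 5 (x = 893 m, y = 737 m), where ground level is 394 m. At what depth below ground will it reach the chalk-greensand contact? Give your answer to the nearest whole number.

Let the plane be z = a·x + b·y + c.
Station 3−Station 2: 717a + 707b = −747.7;  Station 4−Station 2: 907a − 64b = 197.7.
Solving gives a = 0.13377, b = −1.19323.
Then c = 276.8 − a·-38 − b·288 = 625.53.
At (893, 737): z_contact = 119.5 − 879.4 + 625.53 = -134.4 m.
Depth below ground = 394 − (-134.4) = 528 m.

528 m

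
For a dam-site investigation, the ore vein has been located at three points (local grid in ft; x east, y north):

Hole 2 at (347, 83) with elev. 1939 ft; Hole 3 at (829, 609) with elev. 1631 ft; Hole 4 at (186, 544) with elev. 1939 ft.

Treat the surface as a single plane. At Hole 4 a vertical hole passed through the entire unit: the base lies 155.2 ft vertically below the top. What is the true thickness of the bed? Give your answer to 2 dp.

Two edge vectors: Hole 2→Hole 3 = (482, 526, -308), Hole 2→Hole 4 = (-161, 461, 0).
Normal n = (Hole 2→Hole 3) × (Hole 2→Hole 4) = (141988, 49588, 306888).
So ∂z/∂x = −n_x/n_z = −0.46267 and ∂z/∂y = −n_y/n_z = −0.16158.
|∇z| = √(a²+b²) = 0.49007, so dip δ = arctan(0.49007) = 26.11°.
True thickness = vertical thickness × cos δ = 155.2 × cos 26.11° = 139.36 ft.

139.36 ft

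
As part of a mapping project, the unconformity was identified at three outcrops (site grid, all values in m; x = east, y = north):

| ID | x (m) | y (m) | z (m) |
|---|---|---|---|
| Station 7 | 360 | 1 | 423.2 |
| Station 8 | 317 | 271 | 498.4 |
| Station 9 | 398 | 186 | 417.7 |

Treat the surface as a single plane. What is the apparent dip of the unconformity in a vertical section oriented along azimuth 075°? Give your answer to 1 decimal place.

Let the plane be z = a·x + b·y + c.
Station 8−Station 7: −43a + 270b = 75.2;  Station 9−Station 7: 38a + 185b = −5.5.
Solving gives a = −0.84529, b = 0.14390.
Unit vector along 075° is (sin 75°, cos 75°) = (0.9659, 0.2588).
Slope in that direction = a·(0.9659) + b·(0.2588) = −0.77925.
Apparent dip = arctan|0.77925| = 37.9° (true dip is 40.6°, so apparent ≤ true as expected).

37.9°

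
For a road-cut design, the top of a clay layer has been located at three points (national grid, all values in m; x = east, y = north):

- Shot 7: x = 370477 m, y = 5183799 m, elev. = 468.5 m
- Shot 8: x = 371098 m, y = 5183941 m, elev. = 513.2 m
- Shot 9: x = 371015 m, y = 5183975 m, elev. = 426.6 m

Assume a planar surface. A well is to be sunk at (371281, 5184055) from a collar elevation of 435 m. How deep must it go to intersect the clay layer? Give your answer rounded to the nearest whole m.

Two edge vectors: Shot 7→Shot 8 = (621, 142, 44.7), Shot 7→Shot 9 = (538, 176, -41.9).
Normal n = (Shot 7→Shot 8) × (Shot 7→Shot 9) = (-13817, 50068.5, 32900).
So ∂z/∂x = −n_x/n_z = 0.41996960 and ∂z/∂y = −n_y/n_z = −1.52183891.
Intercept c from Shot 7: 468.5 − 155589.08 + 7888907.00 = 7733786.42.
At (371281, 5184055): z_contact = 155926.7 − 7889296.6 + 7733786.42 = 416.6 m.
Depth below ground = 435 − 416.6 = 18 m.

18 m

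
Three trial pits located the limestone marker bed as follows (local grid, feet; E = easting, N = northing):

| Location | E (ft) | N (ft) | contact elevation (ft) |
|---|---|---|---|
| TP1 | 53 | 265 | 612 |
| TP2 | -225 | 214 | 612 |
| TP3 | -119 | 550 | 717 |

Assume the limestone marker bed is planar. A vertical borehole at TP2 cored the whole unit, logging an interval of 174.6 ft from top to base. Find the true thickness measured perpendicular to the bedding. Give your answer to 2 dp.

165.45 ft

Let the plane be z = a·E + b·N + c.
TP2−TP1: −278a − 51b = 0;  TP3−TP1: −172a + 285b = 105.
Solving gives a = −0.06085, b = 0.33170.
|∇z| = √(a²+b²) = 0.33723, so dip δ = arctan(0.33723) = 18.64°.
True thickness = vertical thickness × cos δ = 174.6 × cos 18.64° = 165.45 ft.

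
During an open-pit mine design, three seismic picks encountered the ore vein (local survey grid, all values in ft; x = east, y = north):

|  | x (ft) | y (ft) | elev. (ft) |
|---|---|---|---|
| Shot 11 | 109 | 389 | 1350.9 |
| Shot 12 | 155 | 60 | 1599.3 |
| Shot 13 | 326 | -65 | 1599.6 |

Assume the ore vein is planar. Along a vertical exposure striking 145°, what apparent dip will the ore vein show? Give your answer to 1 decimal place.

18.6°

Two edge vectors: Shot 11→Shot 12 = (46, -329, 248.4), Shot 11→Shot 13 = (217, -454, 248.7).
Normal n = (Shot 11→Shot 12) × (Shot 11→Shot 13) = (30951.3, 42462.6, 50509).
So ∂z/∂x = −n_x/n_z = −0.61279 and ∂z/∂y = −n_y/n_z = −0.84069.
Unit vector along 145° is (sin 145°, cos 145°) = (0.5736, -0.8192).
Slope in that direction = a·(0.5736) + b·(-0.8192) = 0.33718.
Apparent dip = arctan|0.33718| = 18.6° (true dip is 46.1°, so apparent ≤ true as expected).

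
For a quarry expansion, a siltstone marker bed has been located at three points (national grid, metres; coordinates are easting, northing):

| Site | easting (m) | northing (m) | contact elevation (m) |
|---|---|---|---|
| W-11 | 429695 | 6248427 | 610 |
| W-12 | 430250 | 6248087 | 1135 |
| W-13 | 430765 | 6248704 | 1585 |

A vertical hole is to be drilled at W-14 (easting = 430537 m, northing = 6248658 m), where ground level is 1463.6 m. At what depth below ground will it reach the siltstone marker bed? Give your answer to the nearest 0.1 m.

86.9 m

Let the plane be z = a·easting + b·northing + c.
W-12−W-11: 555a − 340b = 525;  W-13−W-11: 1070a + 277b = 975.
Solving gives a = 0.921531877, b = −0.039852377.
Then c = 610 − a·429695 − b·6248427 = −146352.97.
At (430537, 6248658): z_contact = 396753.57 − 249023.88 − 146352.97 = 1376.72 m.
Depth below ground = 1463.6 − 1376.72 = 86.9 m.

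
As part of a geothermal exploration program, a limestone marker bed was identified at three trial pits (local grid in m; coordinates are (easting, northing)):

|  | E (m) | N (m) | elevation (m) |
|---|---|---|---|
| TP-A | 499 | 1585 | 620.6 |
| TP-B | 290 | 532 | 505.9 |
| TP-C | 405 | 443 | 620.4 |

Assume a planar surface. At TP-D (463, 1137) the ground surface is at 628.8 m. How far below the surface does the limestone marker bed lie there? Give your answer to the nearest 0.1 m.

7.5 m

Let the plane be z = a·E + b·N + c.
TP-B−TP-A: −209a − 1053b = −114.7;  TP-C−TP-A: −94a − 1142b = −0.2.
Solving gives a = 0.936153, b = −0.076881.
Then c = 620.6 − a·499 − b·1585 = 275.32.
At (463, 1137): z_contact = 433.44 − 87.41 + 275.32 = 621.34 m.
Depth below ground = 628.8 − 621.34 = 7.5 m.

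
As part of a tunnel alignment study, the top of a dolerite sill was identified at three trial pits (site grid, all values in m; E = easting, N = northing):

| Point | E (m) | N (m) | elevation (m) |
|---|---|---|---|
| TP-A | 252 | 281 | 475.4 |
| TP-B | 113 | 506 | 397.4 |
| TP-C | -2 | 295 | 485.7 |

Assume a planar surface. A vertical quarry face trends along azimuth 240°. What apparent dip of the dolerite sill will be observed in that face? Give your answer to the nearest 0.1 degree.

Let the plane be z = a·E + b·N + c.
TP-B−TP-A: −139a + 225b = −78;  TP-C−TP-A: −254a + 14b = 10.3.
Solving gives a = −0.06176, b = −0.38482.
Unit vector along 240° is (sin 240°, cos 240°) = (-0.8660, -0.5000).
Slope in that direction = a·(-0.8660) + b·(-0.5000) = 0.24590.
Apparent dip = arctan|0.24590| = 13.8° (true dip is 21.3°, so apparent ≤ true as expected).

13.8°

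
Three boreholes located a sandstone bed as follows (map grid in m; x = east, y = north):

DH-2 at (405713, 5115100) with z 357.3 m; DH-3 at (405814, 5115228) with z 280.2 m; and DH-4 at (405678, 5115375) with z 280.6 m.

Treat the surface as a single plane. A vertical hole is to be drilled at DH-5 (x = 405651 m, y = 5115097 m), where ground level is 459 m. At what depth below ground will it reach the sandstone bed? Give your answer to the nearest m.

Two edge vectors: DH-2→DH-3 = (101, 128, -77.1), DH-2→DH-4 = (-35, 275, -76.7).
Normal n = (DH-2→DH-3) × (DH-2→DH-4) = (11384.9, 10445.2, 32255).
So ∂z/∂x = −n_x/n_z = −0.35296543 and ∂z/∂y = −n_y/n_z = −0.32383196.
Intercept c from DH-2: 357.3 + 143202.66 + 1656432.88 = 1799992.84.
At (405651, 5115097): z_contact = −143180.8 − 1656431.9 + 1799992.84 = 380.2 m.
Depth below ground = 459 − 380.2 = 79 m.

79 m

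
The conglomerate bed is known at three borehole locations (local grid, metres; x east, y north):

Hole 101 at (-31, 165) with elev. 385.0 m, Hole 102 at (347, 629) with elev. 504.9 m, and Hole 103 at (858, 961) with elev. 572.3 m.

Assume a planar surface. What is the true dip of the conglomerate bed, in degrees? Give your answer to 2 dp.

Two edge vectors: Hole 101→Hole 102 = (378, 464, 119.9), Hole 101→Hole 103 = (889, 796, 187.3).
Normal n = (Hole 101→Hole 102) × (Hole 101→Hole 103) = (-8533.2, 35791.7, -111608).
So ∂z/∂x = −n_x/n_z = −0.07646 and ∂z/∂y = −n_y/n_z = 0.32069.
Gradient magnitude |∇z| = √(a² + b²) = √(0.00585 + 0.10284) = 0.32968.
True dip = arctan(0.32968) = 18.25°, dipping toward SSE (azimuth ≈ 167°).

18.25°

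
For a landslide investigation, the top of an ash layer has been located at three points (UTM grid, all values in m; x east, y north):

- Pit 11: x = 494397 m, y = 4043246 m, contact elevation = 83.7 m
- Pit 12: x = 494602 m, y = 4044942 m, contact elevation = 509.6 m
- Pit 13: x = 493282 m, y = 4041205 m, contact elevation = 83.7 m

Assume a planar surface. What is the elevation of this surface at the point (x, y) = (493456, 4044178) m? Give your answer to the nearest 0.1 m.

Two edge vectors: Pit 11→Pit 12 = (205, 1696, 425.9), Pit 11→Pit 13 = (-1115, -2041, 0).
Normal n = (Pit 11→Pit 12) × (Pit 11→Pit 13) = (869261.9, -474878.5, 1472635).
So ∂z/∂x = −n_x/n_z = −0.590276545 and ∂z/∂y = −n_y/n_z = 0.322468568.
Intercept c from Pit 11: 83.7 + 291830.95 − 1303819.75 = −1011905.10.
At (493456, 4044178): z = −291275.5 + 1304120.3 − 1011905.10 = 939.7 m.

939.7 m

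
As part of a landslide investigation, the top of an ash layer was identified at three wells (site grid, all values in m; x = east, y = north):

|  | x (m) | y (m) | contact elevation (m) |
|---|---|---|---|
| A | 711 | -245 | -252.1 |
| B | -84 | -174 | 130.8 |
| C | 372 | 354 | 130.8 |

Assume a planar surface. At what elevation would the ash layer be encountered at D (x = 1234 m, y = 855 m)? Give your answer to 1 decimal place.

Two edge vectors: A→B = (-795, 71, 382.9), A→C = (-339, 599, 382.9).
Normal n = (A→B) × (A→C) = (-202171.2, 174602.4, -452136).
So ∂z/∂x = −n_x/n_z = −0.447147 and ∂z/∂y = −n_y/n_z = 0.386172.
Intercept c from A: -252.1 + 317.92 + 94.61 = 160.43.
At (1234, 855): z = −551.8 + 330.2 + 160.43 = -61.2 m.

-61.2 m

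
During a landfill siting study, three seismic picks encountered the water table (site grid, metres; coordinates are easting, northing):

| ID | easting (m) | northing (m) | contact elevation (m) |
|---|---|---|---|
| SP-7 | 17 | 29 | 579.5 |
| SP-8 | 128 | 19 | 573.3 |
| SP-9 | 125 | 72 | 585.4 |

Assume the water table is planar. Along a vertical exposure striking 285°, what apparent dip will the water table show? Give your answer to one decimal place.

5.3°

Let the plane be z = a·easting + b·northing + c.
SP-8−SP-7: 111a − 10b = −6.2;  SP-9−SP-7: 108a + 43b = 5.9.
Solving gives a = −0.03547, b = 0.22629.
Unit vector along 285° is (sin 285°, cos 285°) = (-0.9659, 0.2588).
Slope in that direction = a·(-0.9659) + b·(0.2588) = 0.09283.
Apparent dip = arctan|0.09283| = 5.3° (true dip is 12.9°, so apparent ≤ true as expected).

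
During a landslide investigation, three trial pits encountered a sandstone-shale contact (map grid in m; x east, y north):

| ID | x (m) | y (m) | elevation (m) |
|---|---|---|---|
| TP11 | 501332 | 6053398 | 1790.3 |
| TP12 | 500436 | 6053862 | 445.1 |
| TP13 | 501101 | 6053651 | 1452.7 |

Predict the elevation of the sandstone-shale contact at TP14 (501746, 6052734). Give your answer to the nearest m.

Let the plane be z = a·x + b·y + c.
TP12−TP11: −896a + 464b = −1345.2;  TP13−TP11: −231a + 253b = −337.6.
Solving gives a = 1.53709667, b = 0.06904873.
Then c = 1790.3 − a·501332 − b·6053398 = −1186784.92.
At (501746, 6052734): z = 771232.1 + 417933.6 − 1186784.92 = 2380.8 m.

2381 m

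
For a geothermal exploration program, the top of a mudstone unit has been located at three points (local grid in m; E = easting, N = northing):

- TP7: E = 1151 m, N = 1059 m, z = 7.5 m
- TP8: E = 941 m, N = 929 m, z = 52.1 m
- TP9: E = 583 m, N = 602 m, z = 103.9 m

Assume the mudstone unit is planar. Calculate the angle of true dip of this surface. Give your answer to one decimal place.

22.9°

Let the plane be z = a·E + b·N + c.
TP8−TP7: −210a − 130b = 44.6;  TP9−TP7: −568a − 457b = 96.4.
Solving gives a = −0.35473, b = 0.22995.
Gradient magnitude |∇z| = √(a² + b²) = √(0.12583 + 0.05288) = 0.42274.
True dip = arctan(0.42274) = 22.9°, dipping toward ESE (azimuth ≈ 123°).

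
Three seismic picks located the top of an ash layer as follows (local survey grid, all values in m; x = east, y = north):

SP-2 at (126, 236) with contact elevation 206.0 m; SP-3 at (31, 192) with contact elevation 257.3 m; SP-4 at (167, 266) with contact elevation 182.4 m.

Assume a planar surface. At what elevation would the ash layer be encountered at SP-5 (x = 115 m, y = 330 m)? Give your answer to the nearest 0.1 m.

Two edge vectors: SP-2→SP-3 = (-95, -44, 51.3), SP-2→SP-4 = (41, 30, -23.6).
Normal n = (SP-2→SP-3) × (SP-2→SP-4) = (-500.6, -138.7, -1046).
So ∂z/∂x = −n_x/n_z = −0.47859 and ∂z/∂y = −n_y/n_z = −0.13260.
Intercept c from SP-2: 206 + 60.30 + 31.29 = 297.60.
At (115, 330): z = −55.0 − 43.8 + 297.60 = 198.8 m.

198.8 m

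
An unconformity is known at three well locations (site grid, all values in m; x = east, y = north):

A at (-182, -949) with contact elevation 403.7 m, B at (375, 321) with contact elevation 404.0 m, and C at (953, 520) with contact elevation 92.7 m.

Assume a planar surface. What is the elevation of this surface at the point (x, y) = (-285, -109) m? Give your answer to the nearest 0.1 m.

703.0 m

Two edge vectors: A→B = (557, 1270, 0.3), A→C = (1135, 1469, -311).
Normal n = (A→B) × (A→C) = (-395410.7, 173567.5, -623217).
So ∂z/∂x = −n_x/n_z = −0.63447 and ∂z/∂y = −n_y/n_z = 0.27850.
Intercept c from A: 403.7 − 115.47 + 264.30 = 552.53.
At (-285, -109): z = 180.8 − 30.4 + 552.53 = 703.0 m.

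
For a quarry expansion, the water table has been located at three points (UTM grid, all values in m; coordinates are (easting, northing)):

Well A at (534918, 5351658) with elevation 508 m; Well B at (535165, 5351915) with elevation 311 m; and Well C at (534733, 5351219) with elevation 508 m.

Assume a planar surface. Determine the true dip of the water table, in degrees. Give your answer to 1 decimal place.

57.0°

Let the plane be z = a·E + b·N + c.
Well B−Well A: 247a + 257b = −197;  Well C−Well A: −185a − 439b = 0.
Solving gives a = −1.42036, b = 0.59856.
Gradient magnitude |∇z| = √(a² + b²) = √(2.01743 + 0.35827) = 1.54133.
True dip = arctan(1.54133) = 57.0°, dipping toward ESE (azimuth ≈ 113°).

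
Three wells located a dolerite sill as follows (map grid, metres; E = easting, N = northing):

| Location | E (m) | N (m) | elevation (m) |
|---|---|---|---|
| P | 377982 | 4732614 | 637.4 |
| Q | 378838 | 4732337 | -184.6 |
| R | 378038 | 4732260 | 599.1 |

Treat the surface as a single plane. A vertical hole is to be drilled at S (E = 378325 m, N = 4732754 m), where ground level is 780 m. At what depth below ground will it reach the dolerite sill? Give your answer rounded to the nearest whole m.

Two edge vectors: P→Q = (856, -277, -822), P→R = (56, -354, -38.3).
Normal n = (P→Q) × (P→R) = (-280378.9, -13247.2, -287512).
So ∂z/∂E = −n_x/n_z = −0.97519025 and ∂z/∂N = −n_y/n_z = −0.04607529.
Intercept c from P: 637.4 + 368604.36 + 218056.58 = 587298.34.
At (378325, 4732754): z_contact = −368938.9 − 218063.0 + 587298.34 = 296.5 m.
Depth below ground = 780 − 296.5 = 484 m.

484 m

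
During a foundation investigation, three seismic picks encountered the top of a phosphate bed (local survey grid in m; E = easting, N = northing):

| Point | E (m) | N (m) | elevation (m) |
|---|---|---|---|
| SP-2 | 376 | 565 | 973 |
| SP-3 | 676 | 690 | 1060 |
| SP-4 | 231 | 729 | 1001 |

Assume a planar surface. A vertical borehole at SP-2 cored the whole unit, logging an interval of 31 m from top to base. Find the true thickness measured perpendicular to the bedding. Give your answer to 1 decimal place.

29.3 m

Let the plane be z = a·E + b·N + c.
SP-3−SP-2: 300a + 125b = 87;  SP-4−SP-2: −145a + 164b = 28.
Solving gives a = 0.15994, b = 0.31214.
|∇z| = √(a²+b²) = 0.35073, so dip δ = arctan(0.35073) = 19.33°.
True thickness = vertical thickness × cos δ = 31 × cos 19.33° = 29.3 m.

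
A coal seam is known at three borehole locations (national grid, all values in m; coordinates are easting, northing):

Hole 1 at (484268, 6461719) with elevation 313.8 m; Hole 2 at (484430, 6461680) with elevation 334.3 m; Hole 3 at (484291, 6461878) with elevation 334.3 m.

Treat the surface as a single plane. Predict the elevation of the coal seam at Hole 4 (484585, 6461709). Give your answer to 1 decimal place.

361.0 m

Two edge vectors: Hole 1→Hole 2 = (162, -39, 20.5), Hole 1→Hole 3 = (23, 159, 20.5).
Normal n = (Hole 1→Hole 2) × (Hole 1→Hole 3) = (-4059, -2849.5, 26655).
So ∂z/∂easting = −n_x/n_z = 0.152279122 and ∂z/∂northing = −n_y/n_z = 0.106903020.
Intercept c from Hole 1: 313.8 − 73743.91 − 690777.28 = −764207.38.
At (484585, 6461709): z = 73792.2 + 690776.2 − 764207.38 = 361.0 m.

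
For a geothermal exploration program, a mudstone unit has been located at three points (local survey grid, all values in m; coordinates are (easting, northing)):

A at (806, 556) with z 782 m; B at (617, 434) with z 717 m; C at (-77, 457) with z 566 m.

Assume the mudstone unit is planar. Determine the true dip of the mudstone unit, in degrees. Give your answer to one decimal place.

Let the plane be z = a·E + b·N + c.
B−A: −189a − 122b = −65;  C−A: −883a − 99b = −216.
Solving gives a = 0.22375, b = 0.18616.
Gradient magnitude |∇z| = √(a² + b²) = √(0.05006 + 0.03466) = 0.29107.
True dip = arctan(0.29107) = 16.2°, dipping toward SW (azimuth ≈ 230°).

16.2°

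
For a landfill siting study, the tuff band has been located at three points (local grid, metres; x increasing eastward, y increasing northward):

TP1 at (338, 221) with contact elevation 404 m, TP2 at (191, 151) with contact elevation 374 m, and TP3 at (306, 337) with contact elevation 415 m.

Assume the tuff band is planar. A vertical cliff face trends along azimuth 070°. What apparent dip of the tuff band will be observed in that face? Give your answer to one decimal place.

Two edge vectors: TP1→TP2 = (-147, -70, -30), TP1→TP3 = (-32, 116, 11).
Normal n = (TP1→TP2) × (TP1→TP3) = (2710, 2577, -19292).
So ∂z/∂x = −n_x/n_z = 0.14047 and ∂z/∂y = −n_y/n_z = 0.13358.
Unit vector along 070° is (sin 70°, cos 70°) = (0.9397, 0.3420).
Slope in that direction = a·(0.9397) + b·(0.3420) = 0.17769.
Apparent dip = arctan|0.17769| = 10.1° (true dip is 11.0°, so apparent ≤ true as expected).

10.1°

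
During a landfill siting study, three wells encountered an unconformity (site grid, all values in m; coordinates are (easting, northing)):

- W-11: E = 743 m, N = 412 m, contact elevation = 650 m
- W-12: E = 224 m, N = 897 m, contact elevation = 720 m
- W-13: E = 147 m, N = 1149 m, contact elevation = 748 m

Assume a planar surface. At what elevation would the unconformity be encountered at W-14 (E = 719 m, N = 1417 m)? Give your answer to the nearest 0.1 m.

Let the plane be z = a·E + b·N + c.
W-12−W-11: −519a + 485b = 70;  W-13−W-11: −596a + 737b = 98.
Solving gives a = −0.043449, b = 0.097835.
Then c = 650 − a·743 − b·412 = 641.97.
At (719, 1417): z = −31.2 + 138.6 + 641.97 = 749.4 m.

749.4 m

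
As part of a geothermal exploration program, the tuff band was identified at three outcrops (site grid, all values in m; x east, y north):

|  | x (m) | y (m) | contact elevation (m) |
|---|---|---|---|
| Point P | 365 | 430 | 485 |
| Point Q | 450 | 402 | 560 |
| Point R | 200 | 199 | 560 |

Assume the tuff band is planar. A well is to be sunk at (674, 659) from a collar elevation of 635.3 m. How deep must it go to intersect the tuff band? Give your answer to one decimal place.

133.4 m

Let the plane be z = a·x + b·y + c.
Point Q−Point P: 85a − 28b = 75;  Point R−Point P: −165a − 231b = 75.
Solving gives a = 0.62771, b = −0.77304.
Then c = 485 − a·365 − b·430 = 588.29.
At (674, 659): z_contact = 423.07 − 509.43 + 588.29 = 501.94 m.
Depth below ground = 635.3 − 501.94 = 133.4 m.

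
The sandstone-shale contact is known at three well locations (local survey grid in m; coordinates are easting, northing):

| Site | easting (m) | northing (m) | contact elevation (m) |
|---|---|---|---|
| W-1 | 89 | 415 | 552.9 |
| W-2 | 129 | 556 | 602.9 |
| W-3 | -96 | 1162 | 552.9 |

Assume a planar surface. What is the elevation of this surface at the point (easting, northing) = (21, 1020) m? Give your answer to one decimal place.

Let the plane be z = a·easting + b·northing + c.
W-2−W-1: 40a + 141b = 50;  W-3−W-1: −185a + 747b = 0.
Solving gives a = 0.667381, b = 0.165282.
Then c = 552.9 − a·89 − b·415 = 424.91.
At (21, 1020): z = 14.0 + 168.6 + 424.91 = 607.5 m.

607.5 m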